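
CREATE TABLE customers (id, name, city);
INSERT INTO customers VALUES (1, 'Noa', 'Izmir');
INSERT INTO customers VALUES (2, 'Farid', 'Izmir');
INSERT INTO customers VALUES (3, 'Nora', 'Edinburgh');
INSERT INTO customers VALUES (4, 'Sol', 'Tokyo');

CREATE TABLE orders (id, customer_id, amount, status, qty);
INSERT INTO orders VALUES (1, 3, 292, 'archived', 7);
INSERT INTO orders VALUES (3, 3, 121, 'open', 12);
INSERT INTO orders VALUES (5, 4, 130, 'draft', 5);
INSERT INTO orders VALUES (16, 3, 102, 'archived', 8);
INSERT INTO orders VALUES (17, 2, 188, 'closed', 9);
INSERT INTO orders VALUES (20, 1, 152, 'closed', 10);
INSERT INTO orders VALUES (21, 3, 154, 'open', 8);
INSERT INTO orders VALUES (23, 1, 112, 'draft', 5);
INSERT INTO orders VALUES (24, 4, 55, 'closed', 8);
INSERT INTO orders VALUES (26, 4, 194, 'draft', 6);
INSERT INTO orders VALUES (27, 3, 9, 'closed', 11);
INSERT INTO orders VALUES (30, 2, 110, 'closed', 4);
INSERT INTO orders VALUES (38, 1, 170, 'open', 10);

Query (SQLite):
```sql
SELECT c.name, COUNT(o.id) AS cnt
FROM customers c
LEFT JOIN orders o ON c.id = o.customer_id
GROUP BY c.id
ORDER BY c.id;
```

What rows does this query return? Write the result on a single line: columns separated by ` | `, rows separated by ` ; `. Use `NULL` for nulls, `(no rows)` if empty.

LEFT JOIN keeps every customers row; unmatched ones get NULL for orders columns.
Group by customers.id and compute COUNT(o.id). COUNT(col) of an all-NULL group is 0.
  1: ids {20, 23, 38} → COUNT(o.id)=3
  2: ids {17, 30} → COUNT(o.id)=2
  3: ids {1, 3, 16, 21, 27} → COUNT(o.id)=5
  4: ids {5, 24, 26} → COUNT(o.id)=3

Noa | 3 ; Farid | 2 ; Nora | 5 ; Sol | 3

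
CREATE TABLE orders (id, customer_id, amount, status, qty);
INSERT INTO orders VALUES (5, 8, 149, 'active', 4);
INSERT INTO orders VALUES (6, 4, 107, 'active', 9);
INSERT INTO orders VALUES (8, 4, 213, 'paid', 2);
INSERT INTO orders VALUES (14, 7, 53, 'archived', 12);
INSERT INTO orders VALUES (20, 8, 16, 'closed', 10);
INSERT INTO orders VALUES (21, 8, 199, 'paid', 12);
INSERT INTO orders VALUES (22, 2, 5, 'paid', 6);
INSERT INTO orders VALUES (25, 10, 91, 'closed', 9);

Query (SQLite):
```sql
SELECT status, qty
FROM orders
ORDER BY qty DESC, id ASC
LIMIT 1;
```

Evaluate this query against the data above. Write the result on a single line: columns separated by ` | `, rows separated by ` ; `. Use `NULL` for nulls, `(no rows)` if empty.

archived | 12

Sort by qty desc, tiebreak id asc: (12, id=14), (12, id=21), (10, id=20), (9, id=6) …. Take first 1.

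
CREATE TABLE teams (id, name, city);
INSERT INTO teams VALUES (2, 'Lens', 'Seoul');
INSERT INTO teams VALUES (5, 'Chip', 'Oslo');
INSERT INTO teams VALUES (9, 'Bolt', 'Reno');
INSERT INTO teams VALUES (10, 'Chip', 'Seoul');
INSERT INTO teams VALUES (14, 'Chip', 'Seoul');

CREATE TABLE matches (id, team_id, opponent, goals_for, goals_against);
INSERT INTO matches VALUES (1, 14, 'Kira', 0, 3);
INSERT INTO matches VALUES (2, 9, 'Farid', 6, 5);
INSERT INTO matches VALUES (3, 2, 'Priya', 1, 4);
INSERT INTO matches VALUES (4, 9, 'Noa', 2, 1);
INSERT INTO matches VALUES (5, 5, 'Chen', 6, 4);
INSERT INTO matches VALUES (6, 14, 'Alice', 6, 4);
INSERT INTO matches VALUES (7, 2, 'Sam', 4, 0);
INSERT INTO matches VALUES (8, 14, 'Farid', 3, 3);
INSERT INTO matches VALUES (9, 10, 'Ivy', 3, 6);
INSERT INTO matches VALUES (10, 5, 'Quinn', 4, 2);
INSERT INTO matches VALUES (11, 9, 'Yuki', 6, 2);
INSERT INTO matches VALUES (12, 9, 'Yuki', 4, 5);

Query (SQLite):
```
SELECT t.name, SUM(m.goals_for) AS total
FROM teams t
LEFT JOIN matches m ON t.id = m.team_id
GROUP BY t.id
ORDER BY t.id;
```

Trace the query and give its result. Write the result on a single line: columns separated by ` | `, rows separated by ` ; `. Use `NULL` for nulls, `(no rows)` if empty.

Lens | 5 ; Chip | 10 ; Bolt | 18 ; Chip | 3 ; Chip | 9

LEFT JOIN keeps every teams row; unmatched ones get NULL for matches columns.
Group by teams.id and compute SUM(m.goals_for). SUM over an all-NULL group is NULL.
  2: ids {3, 7} → SUM(m.goals_for)=5
  5: ids {5, 10} → SUM(m.goals_for)=10
  9: ids {2, 4, 11, 12} → SUM(m.goals_for)=18
  10: ids {9} → SUM(m.goals_for)=3
  14: ids {1, 6, 8} → SUM(m.goals_for)=9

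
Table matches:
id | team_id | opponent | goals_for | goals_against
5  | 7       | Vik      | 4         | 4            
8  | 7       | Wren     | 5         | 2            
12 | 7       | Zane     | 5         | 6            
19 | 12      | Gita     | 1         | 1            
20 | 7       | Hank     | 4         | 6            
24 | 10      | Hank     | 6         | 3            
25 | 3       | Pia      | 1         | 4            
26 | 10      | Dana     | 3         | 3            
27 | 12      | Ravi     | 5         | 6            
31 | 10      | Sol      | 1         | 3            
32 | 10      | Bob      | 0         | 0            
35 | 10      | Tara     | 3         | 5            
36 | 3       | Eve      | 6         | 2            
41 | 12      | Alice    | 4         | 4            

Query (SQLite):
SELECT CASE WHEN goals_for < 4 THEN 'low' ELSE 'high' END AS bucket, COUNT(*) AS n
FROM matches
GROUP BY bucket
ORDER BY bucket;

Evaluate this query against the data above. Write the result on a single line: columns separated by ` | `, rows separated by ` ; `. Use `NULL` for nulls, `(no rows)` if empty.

high | 8 ; low | 6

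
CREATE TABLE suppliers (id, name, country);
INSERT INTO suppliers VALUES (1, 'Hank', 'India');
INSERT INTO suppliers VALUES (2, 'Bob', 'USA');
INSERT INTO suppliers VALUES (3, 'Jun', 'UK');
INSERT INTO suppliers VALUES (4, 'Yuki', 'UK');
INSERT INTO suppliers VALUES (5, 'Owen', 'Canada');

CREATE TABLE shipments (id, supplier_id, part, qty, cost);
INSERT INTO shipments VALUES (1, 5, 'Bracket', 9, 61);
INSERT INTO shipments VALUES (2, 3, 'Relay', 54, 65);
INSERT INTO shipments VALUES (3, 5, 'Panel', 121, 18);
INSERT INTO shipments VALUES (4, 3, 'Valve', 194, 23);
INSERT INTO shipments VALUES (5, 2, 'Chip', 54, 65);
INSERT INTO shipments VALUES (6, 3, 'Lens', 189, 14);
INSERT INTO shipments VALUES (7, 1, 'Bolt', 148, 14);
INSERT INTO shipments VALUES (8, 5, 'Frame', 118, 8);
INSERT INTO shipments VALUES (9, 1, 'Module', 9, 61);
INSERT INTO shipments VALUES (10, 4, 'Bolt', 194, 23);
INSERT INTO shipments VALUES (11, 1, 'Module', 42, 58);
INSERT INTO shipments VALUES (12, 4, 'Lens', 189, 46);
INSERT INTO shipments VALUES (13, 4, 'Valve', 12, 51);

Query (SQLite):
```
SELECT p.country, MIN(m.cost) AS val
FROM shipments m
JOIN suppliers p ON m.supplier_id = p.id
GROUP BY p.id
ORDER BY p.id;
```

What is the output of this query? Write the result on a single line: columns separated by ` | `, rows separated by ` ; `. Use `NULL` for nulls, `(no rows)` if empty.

India | 14 ; USA | 65 ; UK | 14 ; UK | 23 ; Canada | 8

Join each shipments row to its suppliers via supplier_id.
Group joined rows by suppliers.id; compute MIN(m.cost) per group.
  1: ids {7, 9, 11} → MIN(m.cost)=14
  2: ids {5} → MIN(m.cost)=65
  3: ids {2, 4, 6} → MIN(m.cost)=14
  4: ids {10, 12, 13} → MIN(m.cost)=23
  5: ids {1, 3, 8} → MIN(m.cost)=8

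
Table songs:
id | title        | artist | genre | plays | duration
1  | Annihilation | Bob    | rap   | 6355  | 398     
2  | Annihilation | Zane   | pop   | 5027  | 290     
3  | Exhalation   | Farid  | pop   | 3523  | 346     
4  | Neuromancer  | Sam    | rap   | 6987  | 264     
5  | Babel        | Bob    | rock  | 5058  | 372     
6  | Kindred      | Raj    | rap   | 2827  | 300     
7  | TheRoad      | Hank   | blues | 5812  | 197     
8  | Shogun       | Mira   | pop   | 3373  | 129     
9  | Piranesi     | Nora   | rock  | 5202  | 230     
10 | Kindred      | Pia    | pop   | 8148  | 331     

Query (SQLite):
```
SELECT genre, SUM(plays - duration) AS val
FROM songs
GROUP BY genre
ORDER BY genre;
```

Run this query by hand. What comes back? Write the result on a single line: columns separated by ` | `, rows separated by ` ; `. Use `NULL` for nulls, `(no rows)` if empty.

For each row compute plays - duration.
Group by genre; take SUM of the expression per group.
  blues: ids {7} → SUM(plays - duration)=5615
  pop: ids {2, 3, 8, 10} → SUM(plays - duration)=18975
  rap: ids {1, 4, 6} → SUM(plays - duration)=15207
  rock: ids {5, 9} → SUM(plays - duration)=9658

blues | 5615 ; pop | 18975 ; rap | 15207 ; rock | 9658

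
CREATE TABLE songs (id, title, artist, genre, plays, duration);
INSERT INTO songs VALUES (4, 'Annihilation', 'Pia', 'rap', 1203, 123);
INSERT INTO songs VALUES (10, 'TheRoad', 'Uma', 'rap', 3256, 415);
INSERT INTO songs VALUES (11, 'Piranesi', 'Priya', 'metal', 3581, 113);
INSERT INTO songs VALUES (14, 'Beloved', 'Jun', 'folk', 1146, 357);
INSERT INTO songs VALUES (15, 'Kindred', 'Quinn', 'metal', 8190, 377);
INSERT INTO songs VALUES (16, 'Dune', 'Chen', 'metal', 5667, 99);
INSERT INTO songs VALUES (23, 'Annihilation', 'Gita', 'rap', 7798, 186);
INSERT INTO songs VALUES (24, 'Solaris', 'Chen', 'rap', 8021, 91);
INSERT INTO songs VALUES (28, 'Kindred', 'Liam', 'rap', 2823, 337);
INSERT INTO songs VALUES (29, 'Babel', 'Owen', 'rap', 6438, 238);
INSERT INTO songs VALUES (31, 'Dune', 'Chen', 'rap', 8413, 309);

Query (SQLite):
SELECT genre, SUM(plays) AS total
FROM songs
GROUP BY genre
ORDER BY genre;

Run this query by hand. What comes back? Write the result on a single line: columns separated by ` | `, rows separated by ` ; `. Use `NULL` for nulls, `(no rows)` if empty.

folk | 1146 ; metal | 17438 ; rap | 37952

Partition songs by genre; compute SUM(plays) within each group.
  folk: ids {14} → SUM(plays)=1146
  metal: ids {11, 15, 16} → SUM(plays)=17438
  rap: ids {4, 10, 23, 24, 28, 29, 31} → SUM(plays)=37952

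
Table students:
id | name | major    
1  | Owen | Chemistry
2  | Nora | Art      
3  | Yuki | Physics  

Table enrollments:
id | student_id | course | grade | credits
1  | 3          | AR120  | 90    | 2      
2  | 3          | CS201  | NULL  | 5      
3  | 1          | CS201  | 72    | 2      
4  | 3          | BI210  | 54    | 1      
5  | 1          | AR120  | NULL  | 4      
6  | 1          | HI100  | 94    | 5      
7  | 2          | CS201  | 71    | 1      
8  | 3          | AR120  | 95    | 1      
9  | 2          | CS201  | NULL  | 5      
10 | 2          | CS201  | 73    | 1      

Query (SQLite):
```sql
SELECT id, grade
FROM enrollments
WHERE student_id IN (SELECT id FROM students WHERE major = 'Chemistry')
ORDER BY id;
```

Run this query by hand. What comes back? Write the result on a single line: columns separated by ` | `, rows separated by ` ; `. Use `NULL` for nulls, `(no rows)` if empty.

3 | 72 ; 5 | NULL ; 6 | 94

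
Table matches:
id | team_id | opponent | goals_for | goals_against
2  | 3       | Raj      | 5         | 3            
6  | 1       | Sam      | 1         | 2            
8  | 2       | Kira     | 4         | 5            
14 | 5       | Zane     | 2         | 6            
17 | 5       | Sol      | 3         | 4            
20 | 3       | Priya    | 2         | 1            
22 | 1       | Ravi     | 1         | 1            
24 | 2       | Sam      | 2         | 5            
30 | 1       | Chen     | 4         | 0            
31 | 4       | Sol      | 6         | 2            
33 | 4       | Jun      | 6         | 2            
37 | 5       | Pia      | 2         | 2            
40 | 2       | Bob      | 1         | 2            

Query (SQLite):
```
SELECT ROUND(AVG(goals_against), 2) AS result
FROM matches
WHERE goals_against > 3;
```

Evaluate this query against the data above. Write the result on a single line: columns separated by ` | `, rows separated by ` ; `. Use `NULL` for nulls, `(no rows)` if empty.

Rows where goals_against > 3 → goals_against values: [5, 6, 4, 5].
AVG = 20 / 4 (rounded to 2 dp).

5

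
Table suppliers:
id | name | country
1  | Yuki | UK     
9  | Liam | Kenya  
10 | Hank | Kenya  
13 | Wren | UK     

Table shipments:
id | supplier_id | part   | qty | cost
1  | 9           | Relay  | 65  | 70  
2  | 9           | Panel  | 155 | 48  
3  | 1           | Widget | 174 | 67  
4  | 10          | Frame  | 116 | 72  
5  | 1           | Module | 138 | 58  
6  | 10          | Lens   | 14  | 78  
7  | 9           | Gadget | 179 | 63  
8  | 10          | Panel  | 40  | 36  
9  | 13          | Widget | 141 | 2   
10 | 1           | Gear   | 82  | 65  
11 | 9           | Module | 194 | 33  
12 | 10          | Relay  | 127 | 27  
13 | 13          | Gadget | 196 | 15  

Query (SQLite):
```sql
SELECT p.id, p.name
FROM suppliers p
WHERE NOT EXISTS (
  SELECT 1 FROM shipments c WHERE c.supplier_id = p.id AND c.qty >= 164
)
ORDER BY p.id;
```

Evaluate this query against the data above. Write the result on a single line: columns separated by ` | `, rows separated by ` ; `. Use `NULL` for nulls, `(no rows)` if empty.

For each suppliers row, check whether any shipments with matching supplier_id has qty >= 164.
Keep rows where that is false.

10 | Hank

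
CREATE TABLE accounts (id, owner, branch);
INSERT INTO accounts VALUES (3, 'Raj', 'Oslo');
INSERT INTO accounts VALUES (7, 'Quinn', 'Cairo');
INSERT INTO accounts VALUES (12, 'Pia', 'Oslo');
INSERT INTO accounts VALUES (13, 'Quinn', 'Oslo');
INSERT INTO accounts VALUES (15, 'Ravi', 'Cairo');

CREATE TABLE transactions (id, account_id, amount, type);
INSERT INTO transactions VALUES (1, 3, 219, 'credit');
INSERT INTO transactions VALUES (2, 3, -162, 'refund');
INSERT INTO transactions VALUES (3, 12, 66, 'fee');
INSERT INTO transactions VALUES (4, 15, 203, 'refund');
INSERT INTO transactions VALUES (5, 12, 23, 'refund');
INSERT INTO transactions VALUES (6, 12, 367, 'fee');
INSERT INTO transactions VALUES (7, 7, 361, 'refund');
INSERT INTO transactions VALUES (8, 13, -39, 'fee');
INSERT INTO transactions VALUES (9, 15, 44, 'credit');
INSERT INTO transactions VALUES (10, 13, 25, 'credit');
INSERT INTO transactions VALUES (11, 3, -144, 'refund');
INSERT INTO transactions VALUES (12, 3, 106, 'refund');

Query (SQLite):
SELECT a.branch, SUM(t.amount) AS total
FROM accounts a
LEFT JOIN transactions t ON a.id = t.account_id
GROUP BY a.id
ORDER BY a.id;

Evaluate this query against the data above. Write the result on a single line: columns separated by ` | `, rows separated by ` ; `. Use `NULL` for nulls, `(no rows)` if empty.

Oslo | 19 ; Cairo | 361 ; Oslo | 456 ; Oslo | -14 ; Cairo | 247

LEFT JOIN keeps every accounts row; unmatched ones get NULL for transactions columns.
Group by accounts.id and compute SUM(t.amount). SUM over an all-NULL group is NULL.
  3: ids {1, 2, 11, 12} → SUM(t.amount)=19
  7: ids {7} → SUM(t.amount)=361
  12: ids {3, 5, 6} → SUM(t.amount)=456
  13: ids {8, 10} → SUM(t.amount)=-14
  15: ids {4, 9} → SUM(t.amount)=247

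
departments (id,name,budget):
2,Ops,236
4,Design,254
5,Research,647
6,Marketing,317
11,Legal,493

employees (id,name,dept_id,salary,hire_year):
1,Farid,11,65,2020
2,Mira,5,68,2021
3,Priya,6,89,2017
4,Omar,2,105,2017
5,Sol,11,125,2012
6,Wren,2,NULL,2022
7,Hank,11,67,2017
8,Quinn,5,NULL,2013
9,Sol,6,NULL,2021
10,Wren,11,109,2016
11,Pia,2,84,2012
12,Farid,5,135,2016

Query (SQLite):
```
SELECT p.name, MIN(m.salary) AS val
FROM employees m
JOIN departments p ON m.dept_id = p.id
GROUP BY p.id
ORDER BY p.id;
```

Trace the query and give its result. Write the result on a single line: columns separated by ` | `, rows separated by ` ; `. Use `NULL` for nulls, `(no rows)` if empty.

Join each employees row to its departments via dept_id.
Group joined rows by departments.id; compute MIN(m.salary) per group.
  2: ids {4, 6, 11} → MIN(m.salary)=84
  5: ids {2, 8, 12} → MIN(m.salary)=68
  6: ids {3, 9} → MIN(m.salary)=89
  11: ids {1, 5, 7, 10} → MIN(m.salary)=65

Ops | 84 ; Research | 68 ; Marketing | 89 ; Legal | 65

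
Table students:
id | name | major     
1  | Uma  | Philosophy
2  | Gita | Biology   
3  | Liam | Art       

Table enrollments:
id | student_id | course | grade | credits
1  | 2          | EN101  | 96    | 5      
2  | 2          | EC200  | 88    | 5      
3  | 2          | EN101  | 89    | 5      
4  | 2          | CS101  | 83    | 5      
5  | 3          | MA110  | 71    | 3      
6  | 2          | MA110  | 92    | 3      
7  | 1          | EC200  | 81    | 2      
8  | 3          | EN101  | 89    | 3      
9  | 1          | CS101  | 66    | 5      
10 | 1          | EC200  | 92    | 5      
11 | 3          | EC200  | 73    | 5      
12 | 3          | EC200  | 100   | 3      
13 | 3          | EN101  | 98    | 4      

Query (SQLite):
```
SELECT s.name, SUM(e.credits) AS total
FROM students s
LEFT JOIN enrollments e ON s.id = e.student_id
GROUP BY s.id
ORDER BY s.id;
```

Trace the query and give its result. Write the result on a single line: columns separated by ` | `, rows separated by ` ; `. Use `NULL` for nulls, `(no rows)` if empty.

LEFT JOIN keeps every students row; unmatched ones get NULL for enrollments columns.
Group by students.id and compute SUM(e.credits). SUM over an all-NULL group is NULL.
  1: ids {7, 9, 10} → SUM(e.credits)=12
  2: ids {1, 2, 3, 4, 6} → SUM(e.credits)=23
  3: ids {5, 8, 11, 12, 13} → SUM(e.credits)=18

Uma | 12 ; Gita | 23 ; Liam | 18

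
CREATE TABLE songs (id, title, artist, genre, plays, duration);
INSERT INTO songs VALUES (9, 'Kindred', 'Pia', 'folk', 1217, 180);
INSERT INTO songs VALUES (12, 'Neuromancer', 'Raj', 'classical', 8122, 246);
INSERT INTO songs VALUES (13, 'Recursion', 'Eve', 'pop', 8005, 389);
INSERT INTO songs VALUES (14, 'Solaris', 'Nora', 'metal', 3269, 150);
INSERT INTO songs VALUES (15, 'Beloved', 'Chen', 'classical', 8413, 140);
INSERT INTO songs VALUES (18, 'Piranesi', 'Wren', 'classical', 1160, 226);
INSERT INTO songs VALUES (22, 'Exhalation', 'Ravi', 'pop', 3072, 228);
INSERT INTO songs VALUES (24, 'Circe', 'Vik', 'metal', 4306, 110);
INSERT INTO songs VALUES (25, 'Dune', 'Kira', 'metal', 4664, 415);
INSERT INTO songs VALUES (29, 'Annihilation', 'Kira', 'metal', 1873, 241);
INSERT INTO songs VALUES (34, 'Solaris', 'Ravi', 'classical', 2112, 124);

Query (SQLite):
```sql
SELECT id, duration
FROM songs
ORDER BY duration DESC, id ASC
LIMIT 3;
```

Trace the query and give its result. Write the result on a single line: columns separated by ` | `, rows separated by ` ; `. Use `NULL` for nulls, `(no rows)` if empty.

Sort by duration desc, tiebreak id asc: (415, id=25), (389, id=13), (246, id=12), (241, id=29), (228, id=22), (226, id=18) …. Take first 3.

25 | 415 ; 13 | 389 ; 12 | 246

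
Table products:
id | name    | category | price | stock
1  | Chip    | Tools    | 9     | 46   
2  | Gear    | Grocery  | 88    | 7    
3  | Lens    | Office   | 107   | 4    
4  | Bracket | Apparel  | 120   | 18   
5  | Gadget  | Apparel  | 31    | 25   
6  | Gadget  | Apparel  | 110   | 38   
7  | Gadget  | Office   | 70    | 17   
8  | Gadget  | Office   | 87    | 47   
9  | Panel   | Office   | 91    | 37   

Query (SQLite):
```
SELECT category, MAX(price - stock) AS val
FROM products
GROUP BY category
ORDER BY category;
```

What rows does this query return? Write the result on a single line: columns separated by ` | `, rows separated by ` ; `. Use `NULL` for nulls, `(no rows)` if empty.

For each row compute price - stock.
Group by category; take MAX of the expression per group.
  Apparel: ids {4, 5, 6} → MAX(price - stock)=102
  Grocery: ids {2} → MAX(price - stock)=81
  Office: ids {3, 7, 8, 9} → MAX(price - stock)=103
  Tools: ids {1} → MAX(price - stock)=-37

Apparel | 102 ; Grocery | 81 ; Office | 103 ; Tools | -37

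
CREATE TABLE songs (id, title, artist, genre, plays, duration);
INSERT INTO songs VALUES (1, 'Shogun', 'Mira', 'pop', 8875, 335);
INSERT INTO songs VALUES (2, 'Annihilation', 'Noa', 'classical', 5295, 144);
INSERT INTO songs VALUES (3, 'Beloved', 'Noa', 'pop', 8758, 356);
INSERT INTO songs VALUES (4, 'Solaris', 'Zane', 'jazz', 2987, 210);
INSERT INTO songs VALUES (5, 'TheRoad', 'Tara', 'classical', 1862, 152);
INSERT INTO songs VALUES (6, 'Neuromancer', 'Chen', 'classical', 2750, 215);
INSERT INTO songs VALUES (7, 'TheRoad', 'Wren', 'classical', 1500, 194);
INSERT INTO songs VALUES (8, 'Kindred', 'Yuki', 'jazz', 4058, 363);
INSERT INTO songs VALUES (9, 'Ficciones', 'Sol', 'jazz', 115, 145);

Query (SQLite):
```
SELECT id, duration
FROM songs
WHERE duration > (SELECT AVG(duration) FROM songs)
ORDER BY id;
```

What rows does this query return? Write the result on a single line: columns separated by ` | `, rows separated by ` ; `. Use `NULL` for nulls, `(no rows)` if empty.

1 | 335 ; 3 | 356 ; 8 | 363

Scalar subquery: AVG(duration) over all songs rows = 234.888889 (≈; comparison uses full precision).
Keep rows where duration > that value.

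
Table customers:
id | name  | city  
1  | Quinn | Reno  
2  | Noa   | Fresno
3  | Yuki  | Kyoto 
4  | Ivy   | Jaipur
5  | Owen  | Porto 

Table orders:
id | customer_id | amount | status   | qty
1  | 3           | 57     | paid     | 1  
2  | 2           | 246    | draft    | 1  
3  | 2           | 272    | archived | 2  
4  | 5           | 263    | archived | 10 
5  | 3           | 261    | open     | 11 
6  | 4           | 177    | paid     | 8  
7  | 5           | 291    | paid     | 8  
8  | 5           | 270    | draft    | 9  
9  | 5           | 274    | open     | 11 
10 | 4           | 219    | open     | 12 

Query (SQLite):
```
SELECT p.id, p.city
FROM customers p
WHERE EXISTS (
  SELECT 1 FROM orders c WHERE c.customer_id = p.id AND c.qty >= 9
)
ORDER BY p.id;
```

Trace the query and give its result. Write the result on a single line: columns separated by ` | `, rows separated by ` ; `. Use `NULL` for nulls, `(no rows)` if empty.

For each customers row, check whether any orders with matching customer_id has qty >= 9.
Keep rows where that is true.

3 | Kyoto ; 4 | Jaipur ; 5 | Porto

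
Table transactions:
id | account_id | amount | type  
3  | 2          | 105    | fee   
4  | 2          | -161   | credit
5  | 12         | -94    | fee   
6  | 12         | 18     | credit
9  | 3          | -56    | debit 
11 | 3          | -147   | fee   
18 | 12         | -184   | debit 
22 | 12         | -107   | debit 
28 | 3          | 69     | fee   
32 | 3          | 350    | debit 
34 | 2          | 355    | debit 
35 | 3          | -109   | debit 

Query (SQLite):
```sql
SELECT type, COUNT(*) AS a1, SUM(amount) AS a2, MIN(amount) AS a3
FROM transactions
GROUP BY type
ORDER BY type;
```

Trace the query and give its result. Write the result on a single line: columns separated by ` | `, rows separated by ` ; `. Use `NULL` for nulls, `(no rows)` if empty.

credit | 2 | -143 | -161 ; debit | 6 | 249 | -184 ; fee | 4 | -67 | -147

Group transactions by type.
Per group compute: COUNT(*), SUM(amount), MIN(amount).
  credit: ids {4, 6} → COUNT(*)=2, SUM(amount)=-143, MIN(amount)=-161
  debit: ids {9, 18, 22, 32, 34, 35} → COUNT(*)=6, SUM(amount)=249, MIN(amount)=-184
  fee: ids {3, 5, 11, 28} → COUNT(*)=4, SUM(amount)=-67, MIN(amount)=-147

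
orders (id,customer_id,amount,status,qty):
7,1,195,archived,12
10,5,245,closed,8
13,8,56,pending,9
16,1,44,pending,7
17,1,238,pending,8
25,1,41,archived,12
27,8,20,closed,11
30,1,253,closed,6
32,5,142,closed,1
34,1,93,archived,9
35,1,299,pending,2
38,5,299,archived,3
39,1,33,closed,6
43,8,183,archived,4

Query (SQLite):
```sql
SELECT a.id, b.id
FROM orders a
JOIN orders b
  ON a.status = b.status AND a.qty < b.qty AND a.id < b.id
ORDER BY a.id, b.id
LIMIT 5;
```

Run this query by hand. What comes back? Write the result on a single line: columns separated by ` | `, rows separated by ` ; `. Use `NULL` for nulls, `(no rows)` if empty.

Pairs (a,b) with same status, a.qty < b.qty, a.id < b.id.
status groups: archived:{7,25,34,38,43} closed:{10,27,30,32,39} pending:{13,16,17,35}
Ordered by (a.id, b.id); first 5.

10 | 27 ; 16 | 17 ; 32 | 39 ; 38 | 43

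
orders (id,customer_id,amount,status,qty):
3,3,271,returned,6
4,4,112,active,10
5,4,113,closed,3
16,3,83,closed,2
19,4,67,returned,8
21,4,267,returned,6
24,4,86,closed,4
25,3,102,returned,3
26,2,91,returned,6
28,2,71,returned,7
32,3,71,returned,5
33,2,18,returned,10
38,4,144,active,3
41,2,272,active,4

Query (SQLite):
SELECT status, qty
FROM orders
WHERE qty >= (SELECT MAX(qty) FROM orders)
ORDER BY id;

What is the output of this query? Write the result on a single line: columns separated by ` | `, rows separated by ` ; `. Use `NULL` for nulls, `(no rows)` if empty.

active | 10 ; returned | 10

Scalar subquery: MAX(qty) over all orders rows = 10.
Keep rows where qty >= that value.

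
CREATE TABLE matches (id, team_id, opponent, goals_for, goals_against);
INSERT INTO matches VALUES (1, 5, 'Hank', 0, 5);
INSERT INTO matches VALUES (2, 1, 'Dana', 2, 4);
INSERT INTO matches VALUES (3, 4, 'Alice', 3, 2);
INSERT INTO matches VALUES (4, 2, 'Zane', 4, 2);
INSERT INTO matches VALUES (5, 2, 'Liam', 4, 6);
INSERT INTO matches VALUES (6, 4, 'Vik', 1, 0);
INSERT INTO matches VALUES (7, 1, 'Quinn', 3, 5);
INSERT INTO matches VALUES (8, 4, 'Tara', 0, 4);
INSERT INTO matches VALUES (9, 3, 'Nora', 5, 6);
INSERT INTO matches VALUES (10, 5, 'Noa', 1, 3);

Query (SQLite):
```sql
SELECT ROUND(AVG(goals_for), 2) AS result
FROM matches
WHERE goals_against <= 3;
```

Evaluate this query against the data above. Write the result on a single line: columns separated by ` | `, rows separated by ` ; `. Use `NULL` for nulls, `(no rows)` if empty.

2.25

Rows where goals_against <= 3 → goals_for values: [3, 4, 1, 1].
AVG = 9 / 4 (rounded to 2 dp).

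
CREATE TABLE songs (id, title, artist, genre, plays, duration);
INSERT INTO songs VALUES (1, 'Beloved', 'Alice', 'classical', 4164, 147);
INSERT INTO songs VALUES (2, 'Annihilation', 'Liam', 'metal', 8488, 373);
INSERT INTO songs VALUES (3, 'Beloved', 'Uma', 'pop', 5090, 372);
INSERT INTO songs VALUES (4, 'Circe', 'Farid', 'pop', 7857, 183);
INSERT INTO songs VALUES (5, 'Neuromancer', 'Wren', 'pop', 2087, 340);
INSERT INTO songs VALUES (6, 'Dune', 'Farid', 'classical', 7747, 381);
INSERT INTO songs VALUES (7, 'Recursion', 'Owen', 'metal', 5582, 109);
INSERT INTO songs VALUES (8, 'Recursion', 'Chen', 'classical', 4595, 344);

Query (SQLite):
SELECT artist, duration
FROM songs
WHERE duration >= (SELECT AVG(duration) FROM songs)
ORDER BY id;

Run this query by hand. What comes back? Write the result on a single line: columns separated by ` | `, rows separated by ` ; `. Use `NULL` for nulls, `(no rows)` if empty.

Liam | 373 ; Uma | 372 ; Wren | 340 ; Farid | 381 ; Chen | 344

Scalar subquery: AVG(duration) over all songs rows = 281.125.
Keep rows where duration >= that value.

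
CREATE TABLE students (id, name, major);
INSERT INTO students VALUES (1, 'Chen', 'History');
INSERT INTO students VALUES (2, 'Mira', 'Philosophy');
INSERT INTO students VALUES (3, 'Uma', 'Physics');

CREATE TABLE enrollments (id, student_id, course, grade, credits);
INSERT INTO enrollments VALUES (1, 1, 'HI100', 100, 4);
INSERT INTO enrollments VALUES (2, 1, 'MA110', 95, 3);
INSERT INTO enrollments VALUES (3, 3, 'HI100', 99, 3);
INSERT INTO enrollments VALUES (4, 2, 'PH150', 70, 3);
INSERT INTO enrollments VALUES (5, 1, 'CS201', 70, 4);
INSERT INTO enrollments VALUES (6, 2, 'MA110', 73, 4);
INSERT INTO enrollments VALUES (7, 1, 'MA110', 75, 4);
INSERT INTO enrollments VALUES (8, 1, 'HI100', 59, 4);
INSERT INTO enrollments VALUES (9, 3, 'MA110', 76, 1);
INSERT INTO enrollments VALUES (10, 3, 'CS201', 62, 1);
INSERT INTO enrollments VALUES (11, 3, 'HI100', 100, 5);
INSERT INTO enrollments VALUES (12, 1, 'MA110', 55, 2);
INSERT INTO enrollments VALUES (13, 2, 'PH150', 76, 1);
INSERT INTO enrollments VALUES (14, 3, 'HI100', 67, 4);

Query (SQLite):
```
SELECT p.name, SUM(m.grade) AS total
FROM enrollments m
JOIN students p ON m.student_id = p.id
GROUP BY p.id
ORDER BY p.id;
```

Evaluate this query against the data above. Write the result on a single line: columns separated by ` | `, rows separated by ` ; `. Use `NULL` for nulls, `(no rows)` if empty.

Chen | 454 ; Mira | 219 ; Uma | 404

Join each enrollments row to its students via student_id.
Group joined rows by students.id; compute SUM(m.grade) per group.
  1: ids {1, 2, 5, 7, 8, 12} → SUM(m.grade)=454
  2: ids {4, 6, 13} → SUM(m.grade)=219
  3: ids {3, 9, 10, 11, 14} → SUM(m.grade)=404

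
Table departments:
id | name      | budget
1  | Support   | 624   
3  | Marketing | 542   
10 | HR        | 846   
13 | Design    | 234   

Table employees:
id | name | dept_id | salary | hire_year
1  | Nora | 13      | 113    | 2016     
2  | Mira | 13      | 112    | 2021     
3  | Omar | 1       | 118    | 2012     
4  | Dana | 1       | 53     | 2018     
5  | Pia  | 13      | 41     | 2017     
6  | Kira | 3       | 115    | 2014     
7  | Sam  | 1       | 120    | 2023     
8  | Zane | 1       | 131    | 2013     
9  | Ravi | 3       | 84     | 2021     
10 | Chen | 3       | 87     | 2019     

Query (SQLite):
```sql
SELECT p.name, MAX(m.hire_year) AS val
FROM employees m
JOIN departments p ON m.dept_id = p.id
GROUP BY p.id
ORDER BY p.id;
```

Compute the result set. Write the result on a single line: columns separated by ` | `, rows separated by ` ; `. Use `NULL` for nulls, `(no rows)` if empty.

Join each employees row to its departments via dept_id.
Group joined rows by departments.id; compute MAX(m.hire_year) per group.
  1: ids {3, 4, 7, 8} → MAX(m.hire_year)=2023
  3: ids {6, 9, 10} → MAX(m.hire_year)=2021
  13: ids {1, 2, 5} → MAX(m.hire_year)=2021

Support | 2023 ; Marketing | 2021 ; Design | 2021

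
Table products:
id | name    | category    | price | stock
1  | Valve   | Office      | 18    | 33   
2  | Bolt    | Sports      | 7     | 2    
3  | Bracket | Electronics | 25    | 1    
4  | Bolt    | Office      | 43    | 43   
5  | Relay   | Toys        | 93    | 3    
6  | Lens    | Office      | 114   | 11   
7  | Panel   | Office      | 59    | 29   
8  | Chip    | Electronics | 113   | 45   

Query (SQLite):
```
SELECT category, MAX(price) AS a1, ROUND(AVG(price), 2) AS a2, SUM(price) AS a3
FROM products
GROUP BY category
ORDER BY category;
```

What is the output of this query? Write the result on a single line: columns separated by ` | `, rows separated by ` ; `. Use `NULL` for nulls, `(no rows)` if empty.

Electronics | 113 | 69 | 138 ; Office | 114 | 58.5 | 234 ; Sports | 7 | 7 | 7 ; Toys | 93 | 93 | 93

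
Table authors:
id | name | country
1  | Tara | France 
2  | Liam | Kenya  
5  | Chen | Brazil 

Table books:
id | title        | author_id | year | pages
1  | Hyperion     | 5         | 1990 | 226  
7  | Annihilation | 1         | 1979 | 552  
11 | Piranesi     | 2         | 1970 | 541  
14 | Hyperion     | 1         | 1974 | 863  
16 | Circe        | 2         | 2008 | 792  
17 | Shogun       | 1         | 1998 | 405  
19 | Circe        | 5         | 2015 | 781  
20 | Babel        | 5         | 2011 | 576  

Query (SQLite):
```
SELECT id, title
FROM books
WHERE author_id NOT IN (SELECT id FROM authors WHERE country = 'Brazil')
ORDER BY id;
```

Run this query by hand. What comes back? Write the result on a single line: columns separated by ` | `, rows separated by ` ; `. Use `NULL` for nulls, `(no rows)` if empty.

Inner query: authors.id where country = 'Brazil'.
Outer: keep books rows whose author_id is not in that set.
Inner query → {5}

7 | Annihilation ; 11 | Piranesi ; 14 | Hyperion ; 16 | Circe ; 17 | Shogun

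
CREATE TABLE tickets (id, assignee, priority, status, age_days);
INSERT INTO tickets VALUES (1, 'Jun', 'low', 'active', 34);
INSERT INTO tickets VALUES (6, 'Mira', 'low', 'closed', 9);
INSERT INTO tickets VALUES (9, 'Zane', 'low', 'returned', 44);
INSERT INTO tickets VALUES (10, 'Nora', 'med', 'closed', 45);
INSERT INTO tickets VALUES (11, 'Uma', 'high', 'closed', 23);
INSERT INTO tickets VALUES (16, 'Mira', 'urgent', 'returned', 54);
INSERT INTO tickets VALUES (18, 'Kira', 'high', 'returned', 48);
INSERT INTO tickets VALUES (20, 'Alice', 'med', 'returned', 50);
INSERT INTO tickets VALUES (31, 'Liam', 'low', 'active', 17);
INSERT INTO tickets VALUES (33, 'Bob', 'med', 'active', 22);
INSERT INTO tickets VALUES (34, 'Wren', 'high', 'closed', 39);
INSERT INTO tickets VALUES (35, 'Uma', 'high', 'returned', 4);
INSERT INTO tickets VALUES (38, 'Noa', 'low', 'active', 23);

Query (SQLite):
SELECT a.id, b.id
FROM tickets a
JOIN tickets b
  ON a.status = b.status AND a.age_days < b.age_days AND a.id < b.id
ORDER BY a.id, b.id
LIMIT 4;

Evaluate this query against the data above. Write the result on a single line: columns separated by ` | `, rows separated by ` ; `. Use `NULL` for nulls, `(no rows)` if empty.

6 | 10 ; 6 | 11 ; 6 | 34 ; 9 | 16

Pairs (a,b) with same status, a.age_days < b.age_days, a.id < b.id.
status groups: active:{1,31,33,38} closed:{6,10,11,34} returned:{9,16,18,20,35}
Ordered by (a.id, b.id); first 4.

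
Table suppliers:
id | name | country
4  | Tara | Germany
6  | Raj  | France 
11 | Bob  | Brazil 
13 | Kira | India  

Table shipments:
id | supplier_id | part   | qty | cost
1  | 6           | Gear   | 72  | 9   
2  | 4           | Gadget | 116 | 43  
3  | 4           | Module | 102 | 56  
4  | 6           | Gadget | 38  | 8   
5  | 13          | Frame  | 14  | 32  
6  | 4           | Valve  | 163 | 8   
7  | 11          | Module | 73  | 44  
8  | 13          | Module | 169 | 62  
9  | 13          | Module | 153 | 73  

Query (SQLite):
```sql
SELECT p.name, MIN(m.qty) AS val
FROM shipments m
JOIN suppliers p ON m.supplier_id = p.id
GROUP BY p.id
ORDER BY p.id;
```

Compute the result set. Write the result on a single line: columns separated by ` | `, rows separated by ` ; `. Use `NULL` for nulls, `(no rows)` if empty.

Tara | 102 ; Raj | 38 ; Bob | 73 ; Kira | 14

Join each shipments row to its suppliers via supplier_id.
Group joined rows by suppliers.id; compute MIN(m.qty) per group.
  4: ids {2, 3, 6} → MIN(m.qty)=102
  6: ids {1, 4} → MIN(m.qty)=38
  11: ids {7} → MIN(m.qty)=73
  13: ids {5, 8, 9} → MIN(m.qty)=14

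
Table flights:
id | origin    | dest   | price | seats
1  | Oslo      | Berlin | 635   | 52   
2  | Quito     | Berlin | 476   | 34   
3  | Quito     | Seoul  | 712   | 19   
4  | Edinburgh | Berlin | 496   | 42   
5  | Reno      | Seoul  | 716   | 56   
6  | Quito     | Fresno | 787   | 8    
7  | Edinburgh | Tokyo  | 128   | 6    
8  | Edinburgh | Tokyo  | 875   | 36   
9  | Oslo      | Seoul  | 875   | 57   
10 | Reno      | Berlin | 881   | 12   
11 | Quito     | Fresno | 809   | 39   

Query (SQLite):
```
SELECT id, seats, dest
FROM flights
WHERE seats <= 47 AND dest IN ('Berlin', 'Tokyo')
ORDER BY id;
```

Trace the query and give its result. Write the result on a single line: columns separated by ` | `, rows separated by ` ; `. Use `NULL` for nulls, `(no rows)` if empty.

2 | 34 | Berlin ; 4 | 42 | Berlin ; 7 | 6 | Tokyo ; 8 | 36 | Tokyo ; 10 | 12 | Berlin

seats <= 47: ids {2, 3, 4, 6, 7, 8, 10, 11}
dest IN ('Berlin', 'Tokyo'): ids {1, 2, 4, 7, 8, 10}
Combine with AND.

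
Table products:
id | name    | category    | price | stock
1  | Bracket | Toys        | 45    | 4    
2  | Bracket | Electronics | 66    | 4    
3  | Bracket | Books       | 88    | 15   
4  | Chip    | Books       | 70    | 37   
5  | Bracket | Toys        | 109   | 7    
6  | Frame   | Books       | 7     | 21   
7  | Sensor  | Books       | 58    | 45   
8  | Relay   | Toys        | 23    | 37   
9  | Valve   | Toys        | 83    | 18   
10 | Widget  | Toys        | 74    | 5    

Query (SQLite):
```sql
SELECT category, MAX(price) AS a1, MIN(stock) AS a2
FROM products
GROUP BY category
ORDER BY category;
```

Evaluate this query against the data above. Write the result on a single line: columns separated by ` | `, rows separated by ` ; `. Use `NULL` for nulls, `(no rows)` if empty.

Group products by category.
Per group compute: MAX(price), MIN(stock).
  Books: ids {3, 4, 6, 7} → MAX(price)=88, MIN(stock)=15
  Electronics: ids {2} → MAX(price)=66, MIN(stock)=4
  Toys: ids {1, 5, 8, 9, 10} → MAX(price)=109, MIN(stock)=4

Books | 88 | 15 ; Electronics | 66 | 4 ; Toys | 109 | 4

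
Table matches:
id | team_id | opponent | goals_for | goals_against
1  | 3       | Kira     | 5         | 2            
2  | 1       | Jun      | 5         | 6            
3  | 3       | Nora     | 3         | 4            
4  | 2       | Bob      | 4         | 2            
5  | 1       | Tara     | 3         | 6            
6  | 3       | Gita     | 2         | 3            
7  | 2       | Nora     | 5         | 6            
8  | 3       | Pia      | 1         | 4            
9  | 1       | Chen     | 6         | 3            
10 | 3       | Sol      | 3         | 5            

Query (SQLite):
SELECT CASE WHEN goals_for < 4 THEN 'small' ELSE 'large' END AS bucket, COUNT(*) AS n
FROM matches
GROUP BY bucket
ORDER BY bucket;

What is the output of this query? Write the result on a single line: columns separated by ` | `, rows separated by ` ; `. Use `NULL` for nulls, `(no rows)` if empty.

large | 5 ; small | 5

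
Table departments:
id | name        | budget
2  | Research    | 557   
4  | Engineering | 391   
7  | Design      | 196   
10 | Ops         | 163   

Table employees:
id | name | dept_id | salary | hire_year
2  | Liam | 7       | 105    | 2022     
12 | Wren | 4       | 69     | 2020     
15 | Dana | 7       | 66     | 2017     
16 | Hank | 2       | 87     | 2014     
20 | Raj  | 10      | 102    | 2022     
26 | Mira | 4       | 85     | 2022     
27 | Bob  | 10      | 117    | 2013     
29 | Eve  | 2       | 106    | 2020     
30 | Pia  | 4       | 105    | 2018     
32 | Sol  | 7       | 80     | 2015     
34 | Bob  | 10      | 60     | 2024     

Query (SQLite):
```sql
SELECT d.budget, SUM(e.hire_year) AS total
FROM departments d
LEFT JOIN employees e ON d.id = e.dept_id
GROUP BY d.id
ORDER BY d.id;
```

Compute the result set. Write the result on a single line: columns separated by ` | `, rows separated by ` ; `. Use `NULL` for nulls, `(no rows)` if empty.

557 | 4034 ; 391 | 6060 ; 196 | 6054 ; 163 | 6059

LEFT JOIN keeps every departments row; unmatched ones get NULL for employees columns.
Group by departments.id and compute SUM(e.hire_year). SUM over an all-NULL group is NULL.
  2: ids {16, 29} → SUM(e.hire_year)=4034
  4: ids {12, 26, 30} → SUM(e.hire_year)=6060
  7: ids {2, 15, 32} → SUM(e.hire_year)=6054
  10: ids {20, 27, 34} → SUM(e.hire_year)=6059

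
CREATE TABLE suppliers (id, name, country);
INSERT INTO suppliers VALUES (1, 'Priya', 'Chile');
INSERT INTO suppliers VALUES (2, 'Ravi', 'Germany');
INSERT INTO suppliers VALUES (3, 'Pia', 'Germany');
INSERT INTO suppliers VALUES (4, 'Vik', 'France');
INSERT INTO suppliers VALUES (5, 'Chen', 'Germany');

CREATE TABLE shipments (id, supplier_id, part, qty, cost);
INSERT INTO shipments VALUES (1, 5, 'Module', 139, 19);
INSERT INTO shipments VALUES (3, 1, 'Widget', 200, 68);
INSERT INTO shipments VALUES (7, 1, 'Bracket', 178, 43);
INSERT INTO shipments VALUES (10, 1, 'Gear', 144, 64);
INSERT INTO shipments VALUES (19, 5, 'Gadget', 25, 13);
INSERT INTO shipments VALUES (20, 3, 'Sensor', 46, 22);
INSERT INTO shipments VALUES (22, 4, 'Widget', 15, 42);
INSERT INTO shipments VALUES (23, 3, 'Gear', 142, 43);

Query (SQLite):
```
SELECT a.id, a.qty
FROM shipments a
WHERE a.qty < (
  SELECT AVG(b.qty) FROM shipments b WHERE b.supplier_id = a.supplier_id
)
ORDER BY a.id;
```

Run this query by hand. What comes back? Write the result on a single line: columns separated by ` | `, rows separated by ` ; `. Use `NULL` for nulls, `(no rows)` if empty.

For each shipments row a, compute AVG(qty) over rows sharing a.supplier_id.
Keep row a if a.qty < that per-group AVG.
  supplier_id=1: AVG(qty) = 174.0
  supplier_id=3: AVG(qty) = 94.0
  supplier_id=4: AVG(qty) = 15.0
  supplier_id=5: AVG(qty) = 82.0

10 | 144 ; 19 | 25 ; 20 | 46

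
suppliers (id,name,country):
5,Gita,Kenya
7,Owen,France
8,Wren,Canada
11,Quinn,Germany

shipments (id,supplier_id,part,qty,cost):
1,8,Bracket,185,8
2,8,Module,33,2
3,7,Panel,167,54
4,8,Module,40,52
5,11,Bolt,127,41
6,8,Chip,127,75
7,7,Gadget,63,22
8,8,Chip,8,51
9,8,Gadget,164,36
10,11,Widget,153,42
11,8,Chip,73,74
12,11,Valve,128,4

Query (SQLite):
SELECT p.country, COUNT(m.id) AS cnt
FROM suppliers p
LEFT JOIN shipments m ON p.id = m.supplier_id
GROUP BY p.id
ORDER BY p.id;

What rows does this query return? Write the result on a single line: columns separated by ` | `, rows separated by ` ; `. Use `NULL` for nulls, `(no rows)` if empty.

Kenya | 0 ; France | 2 ; Canada | 7 ; Germany | 3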